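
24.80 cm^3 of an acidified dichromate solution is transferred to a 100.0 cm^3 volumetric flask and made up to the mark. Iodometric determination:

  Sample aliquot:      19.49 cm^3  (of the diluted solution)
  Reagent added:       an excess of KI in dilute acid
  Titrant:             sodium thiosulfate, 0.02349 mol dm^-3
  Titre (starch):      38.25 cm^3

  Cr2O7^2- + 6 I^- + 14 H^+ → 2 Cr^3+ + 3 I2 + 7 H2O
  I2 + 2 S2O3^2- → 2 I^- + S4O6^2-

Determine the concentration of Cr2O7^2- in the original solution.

0.03098 mol/L

n(S2O3^2-) = 0.03825 × 0.02349 = 8.985 × 10^-4 mol
n(I2) = n(S2O3^2-)/2 = 4.492 × 10^-4 mol
From the 1:3 ratio, n(Cr2O7^2-) in the aliquot = 1/3 × 4.492 × 10^-4 = 1.497 × 10^-4 mol
[Cr2O7^2-]_dilute = 1.497 × 10^-4 / 0.01949 = 0.007683 mol/L
[Cr2O7^2-]_original = 0.007683 × 100.0/24.80 = 0.03098 mol/L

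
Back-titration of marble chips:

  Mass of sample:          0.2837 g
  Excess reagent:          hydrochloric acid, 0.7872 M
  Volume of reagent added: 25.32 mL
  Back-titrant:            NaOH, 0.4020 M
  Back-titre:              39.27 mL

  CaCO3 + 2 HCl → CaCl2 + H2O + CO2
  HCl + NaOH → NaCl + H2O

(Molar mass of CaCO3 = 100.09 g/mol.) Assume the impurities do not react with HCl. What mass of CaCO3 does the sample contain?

0.2075 g

n(HCl) added = 0.02532 × 0.7872 = 0.01993 mol
n(NaOH) used in back-titration = 0.03927 × 0.4020 = 0.01579 mol
n(HCl) left over = 0.01579 mol (1:1 ratio)
n(HCl) consumed by analyte = 0.01993 − 0.01579 = 4.145 × 10^-3 mol
From the 1:2 ratio, n(CaCO3) = 1/2 × 4.145 × 10^-3 = 2.073 × 10^-3 mol
mass of CaCO3 = 2.073 × 10^-3 × 100.09 = 0.2075 g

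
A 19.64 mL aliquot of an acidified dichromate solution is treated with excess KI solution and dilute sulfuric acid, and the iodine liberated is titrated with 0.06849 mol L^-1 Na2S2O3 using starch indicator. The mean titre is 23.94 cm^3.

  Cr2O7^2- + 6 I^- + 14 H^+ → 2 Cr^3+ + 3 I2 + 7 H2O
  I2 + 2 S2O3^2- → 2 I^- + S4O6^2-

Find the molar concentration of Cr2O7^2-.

n(S2O3^2-) = 0.02394 × 0.06849 = 1.640 × 10^-3 mol
n(I2) = n(S2O3^2-)/2 = 8.198 × 10^-4 mol
From the 1:3 ratio, n(Cr2O7^2-) in the aliquot = 1/3 × 8.198 × 10^-4 = 2.733 × 10^-4 mol
[Cr2O7^2-] = 2.733 × 10^-4 / 0.01964 = 0.01391 mol/L

0.01391 mol/L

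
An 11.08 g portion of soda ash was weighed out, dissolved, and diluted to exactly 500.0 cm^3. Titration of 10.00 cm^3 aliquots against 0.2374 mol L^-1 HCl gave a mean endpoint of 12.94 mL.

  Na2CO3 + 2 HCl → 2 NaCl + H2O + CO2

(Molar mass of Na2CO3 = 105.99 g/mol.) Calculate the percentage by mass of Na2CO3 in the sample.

73.46 %

n(HCl) per titration = 0.01294 × 0.2374 = 3.072 × 10^-3 mol
From the 1:2 ratio, n(Na2CO3) in each aliquot = 1/2 × 3.072 × 10^-3 = 1.536 × 10^-3 mol
n(Na2CO3) in the whole flask = 1.536 × 10^-3 × 500.0/10.00 = 0.07680 mol
mass of Na2CO3 = 0.07680 × 105.99 = 8.140 g
% Na2CO3 = 8.140 / 11.08 × 100 = 73.46 %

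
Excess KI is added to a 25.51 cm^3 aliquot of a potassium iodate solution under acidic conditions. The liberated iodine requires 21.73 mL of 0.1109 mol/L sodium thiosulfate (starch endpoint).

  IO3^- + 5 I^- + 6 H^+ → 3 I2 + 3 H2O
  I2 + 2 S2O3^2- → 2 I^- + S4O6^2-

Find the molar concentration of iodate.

n(S2O3^2-) = 0.02173 × 0.1109 = 2.410 × 10^-3 mol
n(I2) = n(S2O3^2-)/2 = 1.205 × 10^-3 mol
From the 1:3 ratio, n(IO3^-) in the aliquot = 1/3 × 1.205 × 10^-3 = 4.016 × 10^-4 mol
[IO3^-] = 4.016 × 10^-4 / 0.02551 = 0.01574 mol/L

0.01574 mol/L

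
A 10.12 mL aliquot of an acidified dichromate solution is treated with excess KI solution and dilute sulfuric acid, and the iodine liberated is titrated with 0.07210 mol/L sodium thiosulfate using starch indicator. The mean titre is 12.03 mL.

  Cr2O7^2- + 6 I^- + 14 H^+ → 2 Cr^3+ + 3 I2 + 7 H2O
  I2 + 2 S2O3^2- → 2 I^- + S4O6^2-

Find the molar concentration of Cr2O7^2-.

n(S2O3^2-) = 0.01203 × 0.07210 = 8.674 × 10^-4 mol
n(I2) = n(S2O3^2-)/2 = 4.337 × 10^-4 mol
From the 1:3 ratio, n(Cr2O7^2-) in the aliquot = 1/3 × 4.337 × 10^-4 = 1.446 × 10^-4 mol
[Cr2O7^2-] = 1.446 × 10^-4 / 0.01012 = 0.01428 mol/L

0.01428 mol/L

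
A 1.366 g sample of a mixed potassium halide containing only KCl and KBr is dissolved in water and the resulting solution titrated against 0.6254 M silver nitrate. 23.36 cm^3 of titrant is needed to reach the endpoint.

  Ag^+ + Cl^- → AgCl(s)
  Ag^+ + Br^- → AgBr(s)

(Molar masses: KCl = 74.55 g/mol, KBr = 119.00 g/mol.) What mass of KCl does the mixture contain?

0.6248 g

n(AgNO3) = 0.02336 × 0.6254 = 0.01461 mol
Let x = n(KCl), y = n(KBr).
Titrant: 1x + 1y = 0.01461;  mass: 74.55x + 119.00y = 1.366
Solving, x = 8.380 × 10^-3 mol, y = 6.229 × 10^-3 mol
mass of KCl = 8.380 × 10^-3 × 74.55 = 0.6248 g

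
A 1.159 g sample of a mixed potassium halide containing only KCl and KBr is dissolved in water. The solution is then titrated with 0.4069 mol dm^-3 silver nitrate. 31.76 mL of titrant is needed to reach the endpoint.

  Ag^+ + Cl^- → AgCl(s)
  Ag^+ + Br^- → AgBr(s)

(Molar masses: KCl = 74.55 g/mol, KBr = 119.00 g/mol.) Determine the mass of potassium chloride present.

n(AgNO3) = 0.03176 × 0.4069 = 0.01292 mol
Let x = n(KCl), y = n(KBr).
Titrant: 1x + 1y = 0.01292;  mass: 74.55x + 119.00y = 1.159
Solving, x = 8.523 × 10^-3 mol, y = 4.400 × 10^-3 mol
mass of KCl = 8.523 × 10^-3 × 74.55 = 0.6354 g

0.6354 g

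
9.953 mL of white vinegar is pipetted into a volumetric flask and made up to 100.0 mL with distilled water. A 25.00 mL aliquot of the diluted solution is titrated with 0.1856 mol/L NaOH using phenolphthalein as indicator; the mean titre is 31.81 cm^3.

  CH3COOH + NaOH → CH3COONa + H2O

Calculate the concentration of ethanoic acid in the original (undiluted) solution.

n(NaOH) = 0.03181 × 0.1856 = 5.904 × 10^-3 mol
n(CH3COOH) in the aliquot = 5.904 × 10^-3 mol (1:1 ratio)
[CH3COOH]_dilute = 5.904 × 10^-3 / 0.02500 = 0.2362 mol/L
Dilution factor = 100.0 / 9.953 = 10.05
[CH3COOH]_stock = 0.2362 × 10.05 = 2.373 mol/L

2.373 mol/L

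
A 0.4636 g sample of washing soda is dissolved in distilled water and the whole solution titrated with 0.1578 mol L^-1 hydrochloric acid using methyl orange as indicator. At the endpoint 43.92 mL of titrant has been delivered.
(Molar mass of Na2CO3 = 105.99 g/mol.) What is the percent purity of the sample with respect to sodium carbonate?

79.22 %

Na2CO3 + 2 HCl → 2 NaCl + H2O + CO2
n(HCl) = 0.04392 L × 0.1578 mol/L = 6.931 × 10^-3 mol
From the 1:2 ratio, n(Na2CO3) = 1/2 × 6.931 × 10^-3 = 3.465 × 10^-3 mol
mass of Na2CO3 = 3.465 × 10^-3 × 105.99 g/mol = 0.3673 g
% Na2CO3 = 0.3673 / 0.4636 × 100 = 79.22 %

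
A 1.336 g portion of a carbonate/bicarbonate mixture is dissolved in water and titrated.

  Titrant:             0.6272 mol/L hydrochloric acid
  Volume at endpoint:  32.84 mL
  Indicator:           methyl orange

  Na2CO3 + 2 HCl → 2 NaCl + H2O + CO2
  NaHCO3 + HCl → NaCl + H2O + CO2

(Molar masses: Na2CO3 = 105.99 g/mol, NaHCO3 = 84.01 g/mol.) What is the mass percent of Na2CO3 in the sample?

n(HCl) = 0.03284 × 0.6272 = 0.02060 mol
Let x = n(Na2CO3), y = n(NaHCO3).
Titrant: 2x + 1y = 0.02060;  mass: 105.99x + 84.01y = 1.336
Solving, x = 6.358 × 10^-3 mol, y = 7.882 × 10^-3 mol
mass of Na2CO3 = 6.358 × 10^-3 × 105.99 = 0.6739 g
% Na2CO3 = 0.6739 / 1.336 × 100 = 50.44 %

50.44 %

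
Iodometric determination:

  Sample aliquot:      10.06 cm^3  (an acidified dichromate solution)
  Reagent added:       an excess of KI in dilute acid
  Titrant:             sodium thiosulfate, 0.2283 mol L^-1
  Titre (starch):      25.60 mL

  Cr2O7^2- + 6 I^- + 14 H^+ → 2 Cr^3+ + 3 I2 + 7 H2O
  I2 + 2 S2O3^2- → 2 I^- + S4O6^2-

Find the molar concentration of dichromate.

0.09683 mol/L

n(S2O3^2-) = 0.02560 × 0.2283 = 5.844 × 10^-3 mol
n(I2) = n(S2O3^2-)/2 = 2.922 × 10^-3 mol
From the 1:3 ratio, n(Cr2O7^2-) in the aliquot = 1/3 × 2.922 × 10^-3 = 9.741 × 10^-4 mol
[Cr2O7^2-] = 9.741 × 10^-4 / 0.01006 = 0.09683 mol/L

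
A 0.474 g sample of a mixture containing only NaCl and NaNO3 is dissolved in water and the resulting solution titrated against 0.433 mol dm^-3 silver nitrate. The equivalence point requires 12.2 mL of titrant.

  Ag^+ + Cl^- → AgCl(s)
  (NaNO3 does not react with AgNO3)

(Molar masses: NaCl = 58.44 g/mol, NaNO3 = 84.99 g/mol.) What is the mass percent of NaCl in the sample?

n(AgNO3) = 0.0122 × 0.433 = 5.28 × 10^-3 mol
Let x = n(NaCl), y = n(NaNO3).
Titrant: 1x = 5.28 × 10^-3;  mass: 58.44x + 84.99y = 0.474
Solving, x = 5.28 × 10^-3 mol, y = 1.94 × 10^-3 mol
mass of NaCl = 5.28 × 10^-3 × 58.44 = 0.309 g
% NaCl = 0.309 / 0.474 × 100 = 65.1 %

65.1 %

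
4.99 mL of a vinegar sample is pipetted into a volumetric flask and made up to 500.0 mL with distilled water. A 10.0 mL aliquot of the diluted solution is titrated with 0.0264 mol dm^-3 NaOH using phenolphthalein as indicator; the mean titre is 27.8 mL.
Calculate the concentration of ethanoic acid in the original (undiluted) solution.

CH3COOH + NaOH → CH3COONa + H2O
n(NaOH) = 0.0278 × 0.0264 = 7.34 × 10^-4 mol
n(CH3COOH) in the aliquot = 7.34 × 10^-4 mol (1:1 ratio)
[CH3COOH]_dilute = 7.34 × 10^-4 / 0.0100 = 0.0734 mol/L
Dilution factor = 500.0 / 4.99 = 100.2
[CH3COOH]_stock = 0.0734 × 100.2 = 7.35 mol/L

7.35 mol/L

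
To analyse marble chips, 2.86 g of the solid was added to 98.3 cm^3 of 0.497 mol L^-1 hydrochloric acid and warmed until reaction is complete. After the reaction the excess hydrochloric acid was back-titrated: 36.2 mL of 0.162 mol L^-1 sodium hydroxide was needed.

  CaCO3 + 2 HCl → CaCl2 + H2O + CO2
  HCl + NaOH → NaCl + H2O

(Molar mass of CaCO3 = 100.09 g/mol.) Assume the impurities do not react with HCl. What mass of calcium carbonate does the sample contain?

n(HCl) added = 0.0983 × 0.497 = 0.0489 mol
n(NaOH) used in back-titration = 0.0362 × 0.162 = 5.86 × 10^-3 mol
n(HCl) left over = 5.86 × 10^-3 mol (1:1 ratio)
n(HCl) consumed by analyte = 0.0489 − 5.86 × 10^-3 = 0.0430 mol
From the 1:2 ratio, n(CaCO3) = 1/2 × 0.0430 = 0.0215 mol
mass of CaCO3 = 0.0215 × 100.09 = 2.15 g

2.15 g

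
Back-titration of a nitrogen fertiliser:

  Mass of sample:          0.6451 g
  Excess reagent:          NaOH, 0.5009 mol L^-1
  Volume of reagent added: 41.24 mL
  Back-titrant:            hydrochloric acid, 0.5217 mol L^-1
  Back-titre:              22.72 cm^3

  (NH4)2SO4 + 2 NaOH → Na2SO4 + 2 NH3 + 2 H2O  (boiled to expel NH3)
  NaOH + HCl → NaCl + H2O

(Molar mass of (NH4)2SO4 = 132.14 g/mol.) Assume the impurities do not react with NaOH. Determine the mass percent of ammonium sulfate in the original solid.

90.17 %

n(NaOH) added = 0.04124 × 0.5009 = 0.02066 mol
n(HCl) used in back-titration = 0.02272 × 0.5217 = 0.01185 mol
n(NaOH) left over = 0.01185 mol (1:1 ratio)
n(NaOH) consumed by analyte = 0.02066 − 0.01185 = 8.804 × 10^-3 mol
From the 1:2 ratio, n((NH4)2SO4) = 1/2 × 8.804 × 10^-3 = 4.402 × 10^-3 mol
mass of (NH4)2SO4 = 4.402 × 10^-3 × 132.14 = 0.5817 g
% (NH4)2SO4 = 0.5817 / 0.6451 × 100 = 90.17 %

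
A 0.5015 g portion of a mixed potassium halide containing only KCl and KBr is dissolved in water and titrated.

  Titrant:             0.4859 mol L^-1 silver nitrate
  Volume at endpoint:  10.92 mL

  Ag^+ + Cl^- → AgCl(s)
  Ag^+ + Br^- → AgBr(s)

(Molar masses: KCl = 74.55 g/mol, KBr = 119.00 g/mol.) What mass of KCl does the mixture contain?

0.2179 g

n(AgNO3) = 0.01092 × 0.4859 = 5.306 × 10^-3 mol
Let x = n(KCl), y = n(KBr).
Titrant: 1x + 1y = 5.306 × 10^-3;  mass: 74.55x + 119.00y = 0.5015
Solving, x = 2.923 × 10^-3 mol, y = 2.383 × 10^-3 mol
mass of KCl = 2.923 × 10^-3 × 74.55 = 0.2179 g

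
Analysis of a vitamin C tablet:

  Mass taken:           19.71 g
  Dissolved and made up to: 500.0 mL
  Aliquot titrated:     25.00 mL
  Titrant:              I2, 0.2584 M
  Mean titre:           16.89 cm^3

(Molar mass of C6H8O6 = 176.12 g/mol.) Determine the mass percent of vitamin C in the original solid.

C6H8O6 + I2 → C6H6O6 + 2 HI
n(I2) per titration = 0.01689 × 0.2584 = 4.364 × 10^-3 mol
n(C6H8O6) in each aliquot = 4.364 × 10^-3 mol (1:1 ratio)
n(C6H8O6) in the whole flask = 4.364 × 10^-3 × 500.0/25.00 = 0.08729 mol
mass of C6H8O6 = 0.08729 × 176.12 = 15.37 g
% C6H8O6 = 15.37 / 19.71 × 100 = 78.00 %

78.00 %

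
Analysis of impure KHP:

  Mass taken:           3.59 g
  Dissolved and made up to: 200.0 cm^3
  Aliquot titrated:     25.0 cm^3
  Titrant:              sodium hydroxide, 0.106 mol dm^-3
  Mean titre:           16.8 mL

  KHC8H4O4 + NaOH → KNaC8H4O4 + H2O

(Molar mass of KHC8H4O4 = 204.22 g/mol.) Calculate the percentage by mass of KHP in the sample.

n(NaOH) per titration = 0.0168 × 0.106 = 1.78 × 10^-3 mol
n(KHC8H4O4) in each aliquot = 1.78 × 10^-3 mol (1:1 ratio)
n(KHC8H4O4) in the whole flask = 1.78 × 10^-3 × 200.0/25.0 = 0.0142 mol
mass of KHC8H4O4 = 0.0142 × 204.22 = 2.91 g
% KHC8H4O4 = 2.91 / 3.59 × 100 = 81.0 %

81.0 %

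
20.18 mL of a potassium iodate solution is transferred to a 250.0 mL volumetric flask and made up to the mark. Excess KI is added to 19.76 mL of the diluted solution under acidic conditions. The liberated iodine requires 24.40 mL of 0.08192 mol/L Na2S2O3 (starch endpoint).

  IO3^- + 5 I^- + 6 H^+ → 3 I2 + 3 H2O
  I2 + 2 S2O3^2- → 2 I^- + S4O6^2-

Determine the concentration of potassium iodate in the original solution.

n(S2O3^2-) = 0.02440 × 0.08192 = 1.999 × 10^-3 mol
n(I2) = n(S2O3^2-)/2 = 9.994 × 10^-4 mol
From the 1:3 ratio, n(IO3^-) in the aliquot = 1/3 × 9.994 × 10^-4 = 3.331 × 10^-4 mol
[IO3^-]_dilute = 3.331 × 10^-4 / 0.01976 = 0.01686 mol/L
[IO3^-]_original = 0.01686 × 250.0/20.18 = 0.2089 mol/L

0.2089 mol/L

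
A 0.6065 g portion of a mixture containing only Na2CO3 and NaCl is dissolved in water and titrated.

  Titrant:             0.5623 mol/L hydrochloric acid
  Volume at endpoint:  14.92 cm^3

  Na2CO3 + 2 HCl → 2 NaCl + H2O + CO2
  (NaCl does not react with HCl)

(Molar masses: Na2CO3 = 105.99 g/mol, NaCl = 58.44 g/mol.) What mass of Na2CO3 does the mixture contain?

n(HCl) = 0.01492 × 0.5623 = 8.390 × 10^-3 mol
Let x = n(Na2CO3), y = n(NaCl).
Titrant: 2x = 8.390 × 10^-3;  mass: 105.99x + 58.44y = 0.6065
Solving, x = 4.195 × 10^-3 mol, y = 2.770 × 10^-3 mol
mass of Na2CO3 = 4.195 × 10^-3 × 105.99 = 0.4446 g

0.4446 g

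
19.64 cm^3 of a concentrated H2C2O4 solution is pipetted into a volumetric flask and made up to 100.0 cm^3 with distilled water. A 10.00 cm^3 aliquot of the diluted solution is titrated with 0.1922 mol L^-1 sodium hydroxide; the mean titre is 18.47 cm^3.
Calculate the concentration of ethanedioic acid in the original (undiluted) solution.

H2C2O4 + 2 NaOH → Na2C2O4 + 2 H2O
n(NaOH) = 0.01847 × 0.1922 = 3.550 × 10^-3 mol
From the 1:2 ratio, n(H2C2O4) in the aliquot = 1/2 × 3.550 × 10^-3 = 1.775 × 10^-3 mol
[H2C2O4]_dilute = 1.775 × 10^-3 / 0.01000 = 0.1775 mol/L
Dilution factor = 100.0 / 19.64 = 5.092
[H2C2O4]_stock = 0.1775 × 5.092 = 0.9038 mol/L

0.9038 mol/L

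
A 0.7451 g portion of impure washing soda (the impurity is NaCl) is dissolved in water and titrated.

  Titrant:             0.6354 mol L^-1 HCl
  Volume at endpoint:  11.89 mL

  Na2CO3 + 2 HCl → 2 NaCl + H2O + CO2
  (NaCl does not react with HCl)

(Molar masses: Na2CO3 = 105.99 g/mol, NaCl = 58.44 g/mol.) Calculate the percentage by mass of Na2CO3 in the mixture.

53.73 %

n(HCl) = 0.01189 × 0.6354 = 7.555 × 10^-3 mol
Let x = n(Na2CO3), y = n(NaCl).
Titrant: 2x = 7.555 × 10^-3;  mass: 105.99x + 58.44y = 0.7451
Solving, x = 3.777 × 10^-3 mol, y = 5.899 × 10^-3 mol
mass of Na2CO3 = 3.777 × 10^-3 × 105.99 = 0.4004 g
% Na2CO3 = 0.4004 / 0.7451 × 100 = 53.73 %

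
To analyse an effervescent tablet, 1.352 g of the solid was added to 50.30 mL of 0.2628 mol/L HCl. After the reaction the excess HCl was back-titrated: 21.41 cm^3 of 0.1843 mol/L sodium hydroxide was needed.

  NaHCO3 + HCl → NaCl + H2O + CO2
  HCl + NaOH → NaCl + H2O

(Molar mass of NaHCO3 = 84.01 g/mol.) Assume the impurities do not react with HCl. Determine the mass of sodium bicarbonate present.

0.7790 g

n(HCl) added = 0.05030 × 0.2628 = 0.01322 mol
n(NaOH) used in back-titration = 0.02141 × 0.1843 = 3.946 × 10^-3 mol
n(HCl) left over = 3.946 × 10^-3 mol (1:1 ratio)
n(HCl) consumed by analyte = 0.01322 − 3.946 × 10^-3 = 9.273 × 10^-3 mol
n(NaHCO3) = 9.273 × 10^-3 mol (1:1 ratio)
mass of NaHCO3 = 9.273 × 10^-3 × 84.01 = 0.7790 g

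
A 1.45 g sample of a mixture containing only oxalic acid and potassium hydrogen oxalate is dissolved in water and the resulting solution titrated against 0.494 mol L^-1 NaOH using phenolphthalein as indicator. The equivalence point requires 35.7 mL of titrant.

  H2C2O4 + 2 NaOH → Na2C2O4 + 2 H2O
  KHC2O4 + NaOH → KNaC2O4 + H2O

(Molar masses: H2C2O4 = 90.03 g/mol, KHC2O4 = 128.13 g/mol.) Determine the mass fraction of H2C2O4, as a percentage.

30.2 %

n(NaOH) = 0.0357 × 0.494 = 0.0176 mol
Let x = n(H2C2O4), y = n(KHC2O4).
Titrant: 2x + 1y = 0.0176;  mass: 90.03x + 128.13y = 1.45
Solving, x = 4.87 × 10^-3 mol, y = 7.89 × 10^-3 mol
mass of H2C2O4 = 4.87 × 10^-3 × 90.03 = 0.439 g
% H2C2O4 = 0.439 / 1.45 × 100 = 30.2 %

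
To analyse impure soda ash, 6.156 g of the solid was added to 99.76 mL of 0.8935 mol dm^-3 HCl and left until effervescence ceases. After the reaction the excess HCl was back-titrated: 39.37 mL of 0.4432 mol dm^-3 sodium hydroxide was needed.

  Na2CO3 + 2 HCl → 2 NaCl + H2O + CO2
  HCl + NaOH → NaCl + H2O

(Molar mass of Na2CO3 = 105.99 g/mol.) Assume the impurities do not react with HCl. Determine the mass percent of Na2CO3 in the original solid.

n(HCl) added = 0.09976 × 0.8935 = 0.08914 mol
n(NaOH) used in back-titration = 0.03937 × 0.4432 = 0.01745 mol
n(HCl) left over = 0.01745 mol (1:1 ratio)
n(HCl) consumed by analyte = 0.08914 − 0.01745 = 0.07169 mol
From the 1:2 ratio, n(Na2CO3) = 1/2 × 0.07169 = 0.03584 mol
mass of Na2CO3 = 0.03584 × 105.99 = 3.799 g
% Na2CO3 = 3.799 / 6.156 × 100 = 61.71 %

61.71 %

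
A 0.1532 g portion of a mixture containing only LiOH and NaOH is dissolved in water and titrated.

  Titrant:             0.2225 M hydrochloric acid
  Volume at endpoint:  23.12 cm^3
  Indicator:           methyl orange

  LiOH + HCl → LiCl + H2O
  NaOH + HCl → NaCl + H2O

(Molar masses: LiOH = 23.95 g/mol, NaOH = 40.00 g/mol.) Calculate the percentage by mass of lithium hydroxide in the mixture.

n(HCl) = 0.02312 × 0.2225 = 5.144 × 10^-3 mol
Let x = n(LiOH), y = n(NaOH).
Titrant: 1x + 1y = 5.144 × 10^-3;  mass: 23.95x + 40.00y = 0.1532
Solving, x = 3.275 × 10^-3 mol, y = 1.869 × 10^-3 mol
mass of LiOH = 3.275 × 10^-3 × 23.95 = 0.07844 g
% LiOH = 0.07844 / 0.1532 × 100 = 51.20 %

51.20 %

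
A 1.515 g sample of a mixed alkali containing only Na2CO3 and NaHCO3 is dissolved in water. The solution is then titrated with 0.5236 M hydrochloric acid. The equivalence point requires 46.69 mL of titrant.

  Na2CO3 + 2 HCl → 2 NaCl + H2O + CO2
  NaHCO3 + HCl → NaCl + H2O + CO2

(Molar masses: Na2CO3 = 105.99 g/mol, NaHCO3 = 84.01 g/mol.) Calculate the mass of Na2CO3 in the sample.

0.9206 g

n(HCl) = 0.04669 × 0.5236 = 0.02445 mol
Let x = n(Na2CO3), y = n(NaHCO3).
Titrant: 2x + 1y = 0.02445;  mass: 105.99x + 84.01y = 1.515
Solving, x = 8.686 × 10^-3 mol, y = 7.075 × 10^-3 mol
mass of Na2CO3 = 8.686 × 10^-3 × 105.99 = 0.9206 g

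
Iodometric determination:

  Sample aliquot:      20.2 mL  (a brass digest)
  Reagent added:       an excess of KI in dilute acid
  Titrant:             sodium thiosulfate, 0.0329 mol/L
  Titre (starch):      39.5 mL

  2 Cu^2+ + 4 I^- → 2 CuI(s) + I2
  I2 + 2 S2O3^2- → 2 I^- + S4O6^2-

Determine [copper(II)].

n(S2O3^2-) = 0.0395 × 0.0329 = 1.30 × 10^-3 mol
n(I2) = n(S2O3^2-)/2 = 6.50 × 10^-4 mol
From the 2:1 ratio, n(Cu2+) in the aliquot = 2/1 × 6.50 × 10^-4 = 1.30 × 10^-3 mol
[Cu2+] = 1.30 × 10^-3 / 0.0202 = 0.0643 mol/L

0.0643 mol/L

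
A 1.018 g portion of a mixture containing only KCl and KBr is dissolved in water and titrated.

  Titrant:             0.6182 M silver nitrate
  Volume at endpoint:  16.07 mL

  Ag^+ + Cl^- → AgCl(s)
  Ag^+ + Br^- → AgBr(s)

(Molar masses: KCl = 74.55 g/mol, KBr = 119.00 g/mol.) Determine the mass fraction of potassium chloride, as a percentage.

n(AgNO3) = 0.01607 × 0.6182 = 9.934 × 10^-3 mol
Let x = n(KCl), y = n(KBr).
Titrant: 1x + 1y = 9.934 × 10^-3;  mass: 74.55x + 119.00y = 1.018
Solving, x = 3.694 × 10^-3 mol, y = 6.240 × 10^-3 mol
mass of KCl = 3.694 × 10^-3 × 74.55 = 0.2754 g
% KCl = 0.2754 / 1.018 × 100 = 27.05 %

27.05 %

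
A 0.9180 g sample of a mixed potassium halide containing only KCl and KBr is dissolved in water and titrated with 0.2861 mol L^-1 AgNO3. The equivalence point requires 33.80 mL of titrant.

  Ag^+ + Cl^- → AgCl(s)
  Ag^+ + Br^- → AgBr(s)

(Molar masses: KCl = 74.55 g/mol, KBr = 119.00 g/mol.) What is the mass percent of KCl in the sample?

n(AgNO3) = 0.03380 × 0.2861 = 9.670 × 10^-3 mol
Let x = n(KCl), y = n(KBr).
Titrant: 1x + 1y = 9.670 × 10^-3;  mass: 74.55x + 119.00y = 0.9180
Solving, x = 5.236 × 10^-3 mol, y = 4.434 × 10^-3 mol
mass of KCl = 5.236 × 10^-3 × 74.55 = 0.3904 g
% KCl = 0.3904 / 0.9180 × 100 = 42.52 %

42.52 %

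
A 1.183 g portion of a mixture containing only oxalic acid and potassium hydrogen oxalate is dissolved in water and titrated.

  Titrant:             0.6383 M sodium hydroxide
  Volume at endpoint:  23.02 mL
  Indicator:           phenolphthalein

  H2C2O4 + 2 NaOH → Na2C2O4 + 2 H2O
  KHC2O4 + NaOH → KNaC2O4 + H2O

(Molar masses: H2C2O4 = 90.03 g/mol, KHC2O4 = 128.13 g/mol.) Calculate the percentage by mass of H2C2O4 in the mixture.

32.03 %

n(NaOH) = 0.02302 × 0.6383 = 0.01469 mol
Let x = n(H2C2O4), y = n(KHC2O4).
Titrant: 2x + 1y = 0.01469;  mass: 90.03x + 128.13y = 1.183
Solving, x = 4.209 × 10^-3 mol, y = 6.275 × 10^-3 mol
mass of H2C2O4 = 4.209 × 10^-3 × 90.03 = 0.3790 g
% H2C2O4 = 0.3790 / 1.183 × 100 = 32.03 %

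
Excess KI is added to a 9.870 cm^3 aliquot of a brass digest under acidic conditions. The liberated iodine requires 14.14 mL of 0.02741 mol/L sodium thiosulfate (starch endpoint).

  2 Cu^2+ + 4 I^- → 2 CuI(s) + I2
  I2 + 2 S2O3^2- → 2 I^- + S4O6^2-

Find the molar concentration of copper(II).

n(S2O3^2-) = 0.01414 × 0.02741 = 3.876 × 10^-4 mol
n(I2) = n(S2O3^2-)/2 = 1.938 × 10^-4 mol
From the 2:1 ratio, n(Cu2+) in the aliquot = 2/1 × 1.938 × 10^-4 = 3.876 × 10^-4 mol
[Cu2+] = 3.876 × 10^-4 / 0.009870 = 0.03927 mol/L

0.03927 mol/L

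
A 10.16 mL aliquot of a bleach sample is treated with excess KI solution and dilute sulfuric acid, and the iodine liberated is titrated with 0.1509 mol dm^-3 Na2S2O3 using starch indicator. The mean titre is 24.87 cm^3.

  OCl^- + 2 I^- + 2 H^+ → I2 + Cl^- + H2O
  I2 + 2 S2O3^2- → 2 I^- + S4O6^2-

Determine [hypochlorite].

0.1847 mol/L

n(S2O3^2-) = 0.02487 × 0.1509 = 3.753 × 10^-3 mol
n(I2) = n(S2O3^2-)/2 = 1.876 × 10^-3 mol
n(OCl^-) in the aliquot = 1.876 × 10^-3 mol (1:1 ratio)
[OCl^-] = 1.876 × 10^-3 / 0.01016 = 0.1847 mol/L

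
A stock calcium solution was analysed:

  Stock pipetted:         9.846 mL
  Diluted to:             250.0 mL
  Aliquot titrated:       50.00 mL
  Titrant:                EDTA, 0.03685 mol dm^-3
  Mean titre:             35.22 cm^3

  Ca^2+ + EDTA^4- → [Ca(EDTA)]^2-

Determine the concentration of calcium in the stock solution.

0.6591 mol/L

n(EDTA) = 0.03522 × 0.03685 = 1.298 × 10^-3 mol
n(Ca2+) in the aliquot = 1.298 × 10^-3 mol (1:1 ratio)
[Ca2+]_dilute = 1.298 × 10^-3 / 0.05000 = 0.02596 mol/L
Dilution factor = 250.0 / 9.846 = 25.39
[Ca2+]_stock = 0.02596 × 25.39 = 0.6591 mol/L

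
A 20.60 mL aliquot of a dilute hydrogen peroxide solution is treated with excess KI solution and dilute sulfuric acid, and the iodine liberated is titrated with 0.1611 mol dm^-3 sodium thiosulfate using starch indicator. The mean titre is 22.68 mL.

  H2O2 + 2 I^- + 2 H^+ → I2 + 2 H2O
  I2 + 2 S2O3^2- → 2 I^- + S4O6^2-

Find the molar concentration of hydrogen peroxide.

n(S2O3^2-) = 0.02268 × 0.1611 = 3.654 × 10^-3 mol
n(I2) = n(S2O3^2-)/2 = 1.827 × 10^-3 mol
n(H2O2) in the aliquot = 1.827 × 10^-3 mol (1:1 ratio)
[H2O2] = 1.827 × 10^-3 / 0.02060 = 0.08868 mol/L

0.08868 mol/L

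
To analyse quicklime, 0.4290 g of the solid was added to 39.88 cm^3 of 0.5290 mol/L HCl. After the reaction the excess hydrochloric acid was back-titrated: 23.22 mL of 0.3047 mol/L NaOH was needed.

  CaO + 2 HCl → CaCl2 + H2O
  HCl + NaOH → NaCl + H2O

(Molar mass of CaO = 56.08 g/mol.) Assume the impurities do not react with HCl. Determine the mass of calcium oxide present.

0.3932 g

n(HCl) added = 0.03988 × 0.5290 = 0.02110 mol
n(NaOH) used in back-titration = 0.02322 × 0.3047 = 7.075 × 10^-3 mol
n(HCl) left over = 7.075 × 10^-3 mol (1:1 ratio)
n(HCl) consumed by analyte = 0.02110 − 7.075 × 10^-3 = 0.01402 mol
From the 1:2 ratio, n(CaO) = 1/2 × 0.01402 = 7.011 × 10^-3 mol
mass of CaO = 7.011 × 10^-3 × 56.08 = 0.3932 g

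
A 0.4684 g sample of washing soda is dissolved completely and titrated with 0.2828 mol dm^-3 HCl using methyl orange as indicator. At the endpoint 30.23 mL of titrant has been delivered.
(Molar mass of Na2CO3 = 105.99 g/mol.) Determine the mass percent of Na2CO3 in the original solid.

96.72 %

Na2CO3 + 2 HCl → 2 NaCl + H2O + CO2
n(HCl) = 0.03023 L × 0.2828 mol/L = 8.549 × 10^-3 mol
From the 1:2 ratio, n(Na2CO3) = 1/2 × 8.549 × 10^-3 = 4.275 × 10^-3 mol
mass of Na2CO3 = 4.275 × 10^-3 × 105.99 g/mol = 0.4531 g
% Na2CO3 = 0.4531 / 0.4684 × 100 = 96.72 %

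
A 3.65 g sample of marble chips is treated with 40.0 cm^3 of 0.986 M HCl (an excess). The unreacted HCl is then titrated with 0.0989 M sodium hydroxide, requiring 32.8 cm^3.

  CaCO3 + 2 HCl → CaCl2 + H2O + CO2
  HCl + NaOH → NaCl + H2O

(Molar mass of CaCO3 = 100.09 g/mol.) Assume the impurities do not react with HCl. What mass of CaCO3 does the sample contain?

n(HCl) added = 0.0400 × 0.986 = 0.0394 mol
n(NaOH) used in back-titration = 0.0328 × 0.0989 = 3.24 × 10^-3 mol
n(HCl) left over = 3.24 × 10^-3 mol (1:1 ratio)
n(HCl) consumed by analyte = 0.0394 − 3.24 × 10^-3 = 0.0362 mol
From the 1:2 ratio, n(CaCO3) = 1/2 × 0.0362 = 0.0181 mol
mass of CaCO3 = 0.0181 × 100.09 = 1.81 g

1.81 g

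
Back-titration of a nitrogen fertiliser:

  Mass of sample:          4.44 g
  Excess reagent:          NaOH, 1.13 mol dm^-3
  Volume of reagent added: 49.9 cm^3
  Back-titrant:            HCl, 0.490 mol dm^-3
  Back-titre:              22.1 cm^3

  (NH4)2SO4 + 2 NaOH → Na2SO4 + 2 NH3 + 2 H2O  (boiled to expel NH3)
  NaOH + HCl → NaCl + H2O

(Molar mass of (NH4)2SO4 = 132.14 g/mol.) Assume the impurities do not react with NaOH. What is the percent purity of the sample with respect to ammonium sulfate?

n(NaOH) added = 0.0499 × 1.13 = 0.0564 mol
n(HCl) used in back-titration = 0.0221 × 0.490 = 0.0108 mol
n(NaOH) left over = 0.0108 mol (1:1 ratio)
n(NaOH) consumed by analyte = 0.0564 − 0.0108 = 0.0456 mol
From the 1:2 ratio, n((NH4)2SO4) = 1/2 × 0.0456 = 0.0228 mol
mass of (NH4)2SO4 = 0.0228 × 132.14 = 3.01 g
% (NH4)2SO4 = 3.01 / 4.44 × 100 = 67.8 %

67.8 %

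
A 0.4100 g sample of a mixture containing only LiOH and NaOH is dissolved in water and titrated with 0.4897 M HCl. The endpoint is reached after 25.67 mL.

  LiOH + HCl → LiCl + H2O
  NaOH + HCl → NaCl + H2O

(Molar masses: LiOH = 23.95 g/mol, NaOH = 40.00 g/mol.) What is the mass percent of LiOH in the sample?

33.78 %

n(HCl) = 0.02567 × 0.4897 = 0.01257 mol
Let x = n(LiOH), y = n(NaOH).
Titrant: 1x + 1y = 0.01257;  mass: 23.95x + 40.00y = 0.4100
Solving, x = 5.783 × 10^-3 mol, y = 6.787 × 10^-3 mol
mass of LiOH = 5.783 × 10^-3 × 23.95 = 0.1385 g
% LiOH = 0.1385 / 0.4100 × 100 = 33.78 %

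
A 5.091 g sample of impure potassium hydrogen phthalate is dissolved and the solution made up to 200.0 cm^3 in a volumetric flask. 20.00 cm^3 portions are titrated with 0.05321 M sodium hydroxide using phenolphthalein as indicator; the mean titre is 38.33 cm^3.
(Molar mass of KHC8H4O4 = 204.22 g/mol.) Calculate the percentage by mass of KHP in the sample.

KHC8H4O4 + NaOH → KNaC8H4O4 + H2O
n(NaOH) per titration = 0.03833 × 0.05321 = 2.040 × 10^-3 mol
n(KHC8H4O4) in each aliquot = 2.040 × 10^-3 mol (1:1 ratio)
n(KHC8H4O4) in the whole flask = 2.040 × 10^-3 × 200.0/20.00 = 0.02040 mol
mass of KHC8H4O4 = 0.02040 × 204.22 = 4.165 g
% KHC8H4O4 = 4.165 / 5.091 × 100 = 81.81 %

81.81 %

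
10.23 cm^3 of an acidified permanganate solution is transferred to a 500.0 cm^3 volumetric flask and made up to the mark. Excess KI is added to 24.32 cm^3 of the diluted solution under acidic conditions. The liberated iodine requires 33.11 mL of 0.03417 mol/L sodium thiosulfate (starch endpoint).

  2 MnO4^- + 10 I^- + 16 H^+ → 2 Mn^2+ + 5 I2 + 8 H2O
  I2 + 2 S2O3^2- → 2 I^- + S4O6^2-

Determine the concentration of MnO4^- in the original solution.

n(S2O3^2-) = 0.03311 × 0.03417 = 1.131 × 10^-3 mol
n(I2) = n(S2O3^2-)/2 = 5.657 × 10^-4 mol
From the 2:5 ratio, n(MnO4^-) in the aliquot = 2/5 × 5.657 × 10^-4 = 2.263 × 10^-4 mol
[MnO4^-]_dilute = 2.263 × 10^-4 / 0.02432 = 0.009304 mol/L
[MnO4^-]_original = 0.009304 × 500.0/10.23 = 0.4547 mol/L

0.4547 mol/L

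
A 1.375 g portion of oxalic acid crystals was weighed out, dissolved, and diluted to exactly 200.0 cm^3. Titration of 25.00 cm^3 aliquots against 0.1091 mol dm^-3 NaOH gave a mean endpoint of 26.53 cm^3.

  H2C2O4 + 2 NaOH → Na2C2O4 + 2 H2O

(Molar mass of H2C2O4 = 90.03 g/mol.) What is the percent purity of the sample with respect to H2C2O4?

75.81 %

n(NaOH) per titration = 0.02653 × 0.1091 = 2.894 × 10^-3 mol
From the 1:2 ratio, n(H2C2O4) in each aliquot = 1/2 × 2.894 × 10^-3 = 1.447 × 10^-3 mol
n(H2C2O4) in the whole flask = 1.447 × 10^-3 × 200.0/25.00 = 0.01158 mol
mass of H2C2O4 = 0.01158 × 90.03 = 1.042 g
% H2C2O4 = 1.042 / 1.375 × 100 = 75.81 %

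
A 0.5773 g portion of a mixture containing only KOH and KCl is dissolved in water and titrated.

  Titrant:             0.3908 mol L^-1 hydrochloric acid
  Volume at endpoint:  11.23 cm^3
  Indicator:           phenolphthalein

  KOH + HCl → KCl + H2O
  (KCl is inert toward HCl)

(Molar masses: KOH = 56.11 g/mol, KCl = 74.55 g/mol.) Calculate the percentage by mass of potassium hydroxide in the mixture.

42.66 %

n(HCl) = 0.01123 × 0.3908 = 4.389 × 10^-3 mol
Let x = n(KOH), y = n(KCl).
Titrant: 1x = 4.389 × 10^-3;  mass: 56.11x + 74.55y = 0.5773
Solving, x = 4.389 × 10^-3 mol, y = 4.441 × 10^-3 mol
mass of KOH = 4.389 × 10^-3 × 56.11 = 0.2462 g
% KOH = 0.2462 / 0.5773 × 100 = 42.66 %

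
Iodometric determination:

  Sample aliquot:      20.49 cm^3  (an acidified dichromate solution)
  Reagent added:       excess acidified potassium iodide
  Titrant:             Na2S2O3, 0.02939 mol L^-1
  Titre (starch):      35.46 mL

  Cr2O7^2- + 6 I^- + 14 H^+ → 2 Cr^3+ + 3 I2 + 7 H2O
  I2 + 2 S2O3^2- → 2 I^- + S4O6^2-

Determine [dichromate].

n(S2O3^2-) = 0.03546 × 0.02939 = 1.042 × 10^-3 mol
n(I2) = n(S2O3^2-)/2 = 5.211 × 10^-4 mol
From the 1:3 ratio, n(Cr2O7^2-) in the aliquot = 1/3 × 5.211 × 10^-4 = 1.737 × 10^-4 mol
[Cr2O7^2-] = 1.737 × 10^-4 / 0.02049 = 0.008477 mol/L

0.008477 mol/L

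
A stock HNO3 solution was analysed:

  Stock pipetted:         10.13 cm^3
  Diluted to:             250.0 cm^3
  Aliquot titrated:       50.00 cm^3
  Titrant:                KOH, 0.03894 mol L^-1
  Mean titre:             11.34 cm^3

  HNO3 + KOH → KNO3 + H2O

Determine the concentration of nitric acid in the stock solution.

n(KOH) = 0.01134 × 0.03894 = 4.416 × 10^-4 mol
n(HNO3) in the aliquot = 4.416 × 10^-4 mol (1:1 ratio)
[HNO3]_dilute = 4.416 × 10^-4 / 0.05000 = 0.008832 mol/L
Dilution factor = 250.0 / 10.13 = 24.68
[HNO3]_stock = 0.008832 × 24.68 = 0.2180 mol/L

0.2180 mol/L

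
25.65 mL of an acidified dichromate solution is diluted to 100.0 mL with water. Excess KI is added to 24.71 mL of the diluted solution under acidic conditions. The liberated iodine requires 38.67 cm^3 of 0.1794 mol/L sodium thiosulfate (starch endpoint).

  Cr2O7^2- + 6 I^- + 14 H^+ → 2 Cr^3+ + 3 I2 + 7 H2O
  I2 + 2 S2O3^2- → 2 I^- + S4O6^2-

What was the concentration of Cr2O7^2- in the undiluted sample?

n(S2O3^2-) = 0.03867 × 0.1794 = 6.937 × 10^-3 mol
n(I2) = n(S2O3^2-)/2 = 3.469 × 10^-3 mol
From the 1:3 ratio, n(Cr2O7^2-) in the aliquot = 1/3 × 3.469 × 10^-3 = 1.156 × 10^-3 mol
[Cr2O7^2-]_dilute = 1.156 × 10^-3 / 0.02471 = 0.04679 mol/L
[Cr2O7^2-]_original = 0.04679 × 100.0/25.65 = 0.1824 mol/L

0.1824 mol/L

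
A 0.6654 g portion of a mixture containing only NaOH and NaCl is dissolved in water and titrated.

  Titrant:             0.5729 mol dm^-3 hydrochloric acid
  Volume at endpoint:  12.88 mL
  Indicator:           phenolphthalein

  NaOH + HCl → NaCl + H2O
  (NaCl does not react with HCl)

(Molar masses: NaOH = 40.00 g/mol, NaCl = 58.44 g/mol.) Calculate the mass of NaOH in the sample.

n(HCl) = 0.01288 × 0.5729 = 7.379 × 10^-3 mol
Let x = n(NaOH), y = n(NaCl).
Titrant: 1x = 7.379 × 10^-3;  mass: 40.00x + 58.44y = 0.6654
Solving, x = 7.379 × 10^-3 mol, y = 6.335 × 10^-3 mol
mass of NaOH = 7.379 × 10^-3 × 40.00 = 0.2952 g

0.2952 g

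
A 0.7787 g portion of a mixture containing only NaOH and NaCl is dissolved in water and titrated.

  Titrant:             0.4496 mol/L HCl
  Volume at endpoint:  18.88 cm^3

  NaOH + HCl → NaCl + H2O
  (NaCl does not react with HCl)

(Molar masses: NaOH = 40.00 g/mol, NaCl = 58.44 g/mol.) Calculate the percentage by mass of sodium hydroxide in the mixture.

n(HCl) = 0.01888 × 0.4496 = 8.488 × 10^-3 mol
Let x = n(NaOH), y = n(NaCl).
Titrant: 1x = 8.488 × 10^-3;  mass: 40.00x + 58.44y = 0.7787
Solving, x = 8.488 × 10^-3 mol, y = 7.515 × 10^-3 mol
mass of NaOH = 8.488 × 10^-3 × 40.00 = 0.3395 g
% NaOH = 0.3395 / 0.7787 × 100 = 43.60 %

43.60 %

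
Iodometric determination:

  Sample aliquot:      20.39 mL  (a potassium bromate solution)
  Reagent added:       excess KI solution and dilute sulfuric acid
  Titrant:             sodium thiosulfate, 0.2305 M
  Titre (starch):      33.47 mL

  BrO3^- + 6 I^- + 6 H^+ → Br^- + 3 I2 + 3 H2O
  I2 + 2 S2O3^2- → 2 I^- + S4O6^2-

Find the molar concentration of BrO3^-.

0.06306 M

n(S2O3^2-) = 0.03347 × 0.2305 = 7.715 × 10^-3 mol
n(I2) = n(S2O3^2-)/2 = 3.857 × 10^-3 mol
From the 1:3 ratio, n(BrO3^-) in the aliquot = 1/3 × 3.857 × 10^-3 = 1.286 × 10^-3 mol
[BrO3^-] = 1.286 × 10^-3 / 0.02039 = 0.06306 mol/L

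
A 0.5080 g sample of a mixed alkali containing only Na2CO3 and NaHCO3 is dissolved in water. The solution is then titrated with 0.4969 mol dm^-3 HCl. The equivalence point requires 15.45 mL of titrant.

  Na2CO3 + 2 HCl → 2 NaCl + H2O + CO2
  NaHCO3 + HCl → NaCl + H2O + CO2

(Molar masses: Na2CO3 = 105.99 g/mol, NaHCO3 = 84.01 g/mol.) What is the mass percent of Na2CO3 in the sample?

n(HCl) = 0.01545 × 0.4969 = 7.677 × 10^-3 mol
Let x = n(Na2CO3), y = n(NaHCO3).
Titrant: 2x + 1y = 7.677 × 10^-3;  mass: 105.99x + 84.01y = 0.5080
Solving, x = 2.208 × 10^-3 mol, y = 3.261 × 10^-3 mol
mass of Na2CO3 = 2.208 × 10^-3 × 105.99 = 0.2340 g
% Na2CO3 = 0.2340 / 0.5080 × 100 = 46.07 %

46.07 %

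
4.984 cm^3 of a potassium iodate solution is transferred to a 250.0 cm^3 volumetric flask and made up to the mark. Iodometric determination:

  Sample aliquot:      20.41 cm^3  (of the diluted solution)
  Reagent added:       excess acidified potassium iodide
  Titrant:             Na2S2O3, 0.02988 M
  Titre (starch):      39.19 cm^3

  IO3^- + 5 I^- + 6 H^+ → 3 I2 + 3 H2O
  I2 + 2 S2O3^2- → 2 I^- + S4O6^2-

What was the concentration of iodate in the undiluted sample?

n(S2O3^2-) = 0.03919 × 0.02988 = 1.171 × 10^-3 mol
n(I2) = n(S2O3^2-)/2 = 5.855 × 10^-4 mol
From the 1:3 ratio, n(IO3^-) in the aliquot = 1/3 × 5.855 × 10^-4 = 1.952 × 10^-4 mol
[IO3^-]_dilute = 1.952 × 10^-4 / 0.02041 = 0.009562 mol/L
[IO3^-]_original = 0.009562 × 250.0/4.984 = 0.4796 mol/L

0.4796 M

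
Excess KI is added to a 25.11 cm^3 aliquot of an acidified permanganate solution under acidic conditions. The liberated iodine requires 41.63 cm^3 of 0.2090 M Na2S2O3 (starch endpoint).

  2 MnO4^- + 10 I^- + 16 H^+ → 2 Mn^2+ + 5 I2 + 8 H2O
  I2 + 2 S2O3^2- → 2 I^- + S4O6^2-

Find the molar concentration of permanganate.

n(S2O3^2-) = 0.04163 × 0.2090 = 8.701 × 10^-3 mol
n(I2) = n(S2O3^2-)/2 = 4.350 × 10^-3 mol
From the 2:5 ratio, n(MnO4^-) in the aliquot = 2/5 × 4.350 × 10^-3 = 1.740 × 10^-3 mol
[MnO4^-] = 1.740 × 10^-3 / 0.02511 = 0.06930 mol/L

0.06930 M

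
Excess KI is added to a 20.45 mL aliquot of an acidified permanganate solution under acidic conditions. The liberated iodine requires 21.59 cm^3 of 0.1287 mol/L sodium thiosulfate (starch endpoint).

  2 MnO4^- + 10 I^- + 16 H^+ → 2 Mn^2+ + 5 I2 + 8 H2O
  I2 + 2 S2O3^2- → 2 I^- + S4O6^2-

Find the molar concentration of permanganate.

0.02717 mol/L

n(S2O3^2-) = 0.02159 × 0.1287 = 2.779 × 10^-3 mol
n(I2) = n(S2O3^2-)/2 = 1.389 × 10^-3 mol
From the 2:5 ratio, n(MnO4^-) in the aliquot = 2/5 × 1.389 × 10^-3 = 5.557 × 10^-4 mol
[MnO4^-] = 5.557 × 10^-4 / 0.02045 = 0.02717 mol/L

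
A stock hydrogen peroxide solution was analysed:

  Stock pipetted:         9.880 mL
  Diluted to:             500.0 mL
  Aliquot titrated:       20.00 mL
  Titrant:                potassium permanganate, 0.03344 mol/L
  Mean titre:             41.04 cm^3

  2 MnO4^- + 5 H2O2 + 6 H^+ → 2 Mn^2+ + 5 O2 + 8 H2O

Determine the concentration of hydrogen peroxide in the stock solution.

n(KMnO4) = 0.04104 × 0.03344 = 1.372 × 10^-3 mol
From the 5:2 ratio, n(H2O2) in the aliquot = 5/2 × 1.372 × 10^-3 = 3.431 × 10^-3 mol
[H2O2]_dilute = 3.431 × 10^-3 / 0.02000 = 0.1715 mol/L
Dilution factor = 500.0 / 9.880 = 50.61
[H2O2]_stock = 0.1715 × 50.61 = 8.682 mol/L

8.682 mol/L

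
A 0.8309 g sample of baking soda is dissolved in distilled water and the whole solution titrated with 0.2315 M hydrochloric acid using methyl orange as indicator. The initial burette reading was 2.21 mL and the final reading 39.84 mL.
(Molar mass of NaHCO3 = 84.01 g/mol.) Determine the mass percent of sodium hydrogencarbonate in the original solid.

NaHCO3 + HCl → NaCl + H2O + CO2
n(HCl) = 0.03763 L × 0.2315 mol/L = 8.711 × 10^-3 mol
n(NaHCO3) = 8.711 × 10^-3 mol (1:1 ratio)
mass of NaHCO3 = 8.711 × 10^-3 × 84.01 g/mol = 0.7318 g
% NaHCO3 = 0.7318 / 0.8309 × 100 = 88.08 %

88.08 %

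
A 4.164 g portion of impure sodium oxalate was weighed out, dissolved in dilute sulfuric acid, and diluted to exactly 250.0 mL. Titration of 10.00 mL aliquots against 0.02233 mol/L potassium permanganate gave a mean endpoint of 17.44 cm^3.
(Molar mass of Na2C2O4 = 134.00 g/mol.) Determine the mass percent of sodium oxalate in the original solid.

2 MnO4^- + 5 C2O4^2- + 16 H^+ → 2 Mn^2+ + 10 CO2 + 8 H2O
n(KMnO4) per titration = 0.01744 × 0.02233 = 3.894 × 10^-4 mol
From the 5:2 ratio, n(Na2C2O4) in each aliquot = 5/2 × 3.894 × 10^-4 = 9.736 × 10^-4 mol
n(Na2C2O4) in the whole flask = 9.736 × 10^-4 × 250.0/10.00 = 0.02434 mol
mass of Na2C2O4 = 0.02434 × 134.00 = 3.262 g
% Na2C2O4 = 3.262 / 4.164 × 100 = 78.33 %

78.33 %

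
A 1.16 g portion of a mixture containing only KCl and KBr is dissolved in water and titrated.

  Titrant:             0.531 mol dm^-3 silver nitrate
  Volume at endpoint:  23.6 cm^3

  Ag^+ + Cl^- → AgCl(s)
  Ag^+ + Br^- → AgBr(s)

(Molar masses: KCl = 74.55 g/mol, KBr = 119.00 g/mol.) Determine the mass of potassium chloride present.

n(AgNO3) = 0.0236 × 0.531 = 0.0125 mol
Let x = n(KCl), y = n(KBr).
Titrant: 1x + 1y = 0.0125;  mass: 74.55x + 119.00y = 1.16
Solving, x = 7.45 × 10^-3 mol, y = 5.08 × 10^-3 mol
mass of KCl = 7.45 × 10^-3 × 74.55 = 0.556 g

0.556 g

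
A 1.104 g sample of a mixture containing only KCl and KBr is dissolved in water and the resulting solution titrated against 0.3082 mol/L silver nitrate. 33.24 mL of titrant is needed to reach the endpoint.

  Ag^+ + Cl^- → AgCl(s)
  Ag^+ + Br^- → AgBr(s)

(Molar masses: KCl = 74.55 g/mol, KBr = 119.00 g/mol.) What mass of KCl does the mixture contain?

n(AgNO3) = 0.03324 × 0.3082 = 0.01024 mol
Let x = n(KCl), y = n(KBr).
Titrant: 1x + 1y = 0.01024;  mass: 74.55x + 119.00y = 1.104
Solving, x = 2.590 × 10^-3 mol, y = 7.655 × 10^-3 mol
mass of KCl = 2.590 × 10^-3 × 74.55 = 0.1930 g

0.1930 g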